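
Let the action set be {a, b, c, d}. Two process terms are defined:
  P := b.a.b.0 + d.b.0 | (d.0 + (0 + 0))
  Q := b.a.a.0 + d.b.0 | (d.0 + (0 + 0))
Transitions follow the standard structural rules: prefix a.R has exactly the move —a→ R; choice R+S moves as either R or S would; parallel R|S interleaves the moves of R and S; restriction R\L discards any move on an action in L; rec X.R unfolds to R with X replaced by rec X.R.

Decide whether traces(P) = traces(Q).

NO — witness ⟨bab⟩

LTS(P): 9 reachable states
  p0 = b.a.b.0 + d.b.0 | (d.0 + (0 + 0)) has moves -b-> p1, -d-> p2, -d-> p3
  p1 = a.b.0 has moves -a-> p4
  p2 = b.0 | (d.0 + (0 + 0)) has moves -b-> p5, -d-> p6
  p3 = d.b.0 | 0 has moves -d-> p6
  p4 = b.0 has moves -b-> p7
  p5 = 0 | (d.0 + (0 + 0)) has moves -d-> p8
  p6 = b.0 | 0 has moves -b-> p8
  p7 = 0 has moves deadlocked
  p8 = 0 | 0 has moves deadlocked
LTS(Q): 9 reachable states
  q0 = b.a.a.0 + d.b.0 | (d.0 + (0 + 0)) has moves -b-> q1, -d-> q2, -d-> q3
  q1 = a.a.0 has moves -a-> q4
  q2 = b.0 | (d.0 + (0 + 0)) has moves -b-> q5, -d-> q6
  q3 = d.b.0 | 0 has moves -d-> q6
  q4 = a.0 has moves -a-> q7
  q5 = 0 | (d.0 + (0 + 0)) has moves -d-> q8
  q6 = b.0 | 0 has moves -b-> q8
  q7 = 0 has moves deadlocked
  q8 = 0 | 0 has moves deadlocked
Executing bab from P (initial set {p0}):
  after b @ step 1: {p1}
  after a @ step 2: {p4}
  after b @ step 3: {p7}
  — P admits the full trace.
Executing bab from Q (initial set {q0}):
  after b @ step 1: {q1}
  after a @ step 2: {q4}
  after b @ step 3: ∅  — Q cannot continue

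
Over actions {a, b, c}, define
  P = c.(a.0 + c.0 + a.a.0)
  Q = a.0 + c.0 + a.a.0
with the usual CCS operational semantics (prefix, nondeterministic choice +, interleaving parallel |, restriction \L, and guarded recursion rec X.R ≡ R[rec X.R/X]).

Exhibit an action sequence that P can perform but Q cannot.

P's transition system — 4 states:
  m0 = c.(a.0 + c.0 + a.a.0) | ··c··> m1
  m1 = a.0 + c.0 + a.a.0 | ··a··> m2, ··a··> m3, ··c··> m2
  m2 = 0 | ∅
  m3 = a.0 | ··a··> m2
Q's transition system — 3 states:
  n0 = a.0 + c.0 + a.a.0 | ··a··> n1, ··a··> n2, ··c··> n1
  n1 = 0 | ∅
  n2 = a.0 | ··a··> n1
Executing ca from P (initial set {m0}):
  after c @ step 1: {m1}
  after a @ step 2: {m2, m3}
  — P admits the full trace.
Executing ca from Q (initial set {n0}):
  after c @ step 1: {n1}
  after a @ step 2: ∅ (Q stuck)

ca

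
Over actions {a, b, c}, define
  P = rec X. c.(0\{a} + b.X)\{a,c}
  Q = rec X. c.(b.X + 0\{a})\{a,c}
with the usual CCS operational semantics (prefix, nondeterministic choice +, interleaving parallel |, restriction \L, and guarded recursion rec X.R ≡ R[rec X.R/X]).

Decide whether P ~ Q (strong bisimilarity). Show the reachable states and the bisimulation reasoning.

YES

Reachable graph of P (3 states):
  s0 = rec X. c.(0\{a} + b.X)\{a,c} ⊢ —c→ s1
  s1 = (0\{a} + b.(rec X. c.(0\{a} + b.X)\{a,c}))\{a,c} ⊢ —b→ s2
  s2 = (rec X. c.(0\{a} + b.X)\{a,c})\{a,c} ⊢ ∅
Reachable graph of Q (3 states):
  t0 = rec X. c.(b.X + 0\{a})\{a,c} ⊢ —c→ t1
  t1 = (b.(rec X. c.(b.X + 0\{a})\{a,c}) + 0\{a})\{a,c} ⊢ —b→ t2
  t2 = (rec X. c.(b.X + 0\{a})\{a,c})\{a,c} ⊢ ∅
Bisimilarity quotient blocks:
  B0 = {s0, t0}
  B1 = {s1, t1}
  B2 = {s2, t2}
s0 ∈ B0, t0 ∈ B0 → same block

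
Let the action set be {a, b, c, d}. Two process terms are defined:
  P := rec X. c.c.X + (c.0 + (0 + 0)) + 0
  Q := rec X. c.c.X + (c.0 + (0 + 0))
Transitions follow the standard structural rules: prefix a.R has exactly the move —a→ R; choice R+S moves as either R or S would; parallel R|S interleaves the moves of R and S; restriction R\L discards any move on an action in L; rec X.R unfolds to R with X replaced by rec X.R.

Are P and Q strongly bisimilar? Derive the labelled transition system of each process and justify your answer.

LTS(P): 3 reachable states
  p0 = rec X. c.c.X + (c.0 + (0 + 0)) + 0 ⊢ =c=> p1, =c=> p2
  p1 = 0 ⊢ ·
  p2 = c.(rec X. c.c.X + (c.0 + (0 + 0)) + 0) ⊢ =c=> p0
LTS(Q): 3 reachable states
  q0 = rec X. c.c.X + (c.0 + (0 + 0)) ⊢ =c=> q1, =c=> q2
  q1 = 0 ⊢ ·
  q2 = c.(rec X. c.c.X + (c.0 + (0 + 0))) ⊢ =c=> q0
Partition-refinement fixed point:
  B0 = {p0, q0}
  B1 = {p2, q2}
  B2 = {p1, q1}
p0 ∈ B0, q0 ∈ B0 → same block

YES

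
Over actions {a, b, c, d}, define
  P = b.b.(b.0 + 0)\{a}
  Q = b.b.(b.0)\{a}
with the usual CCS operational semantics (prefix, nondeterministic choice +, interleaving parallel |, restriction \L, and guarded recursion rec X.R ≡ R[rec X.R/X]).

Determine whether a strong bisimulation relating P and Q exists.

LTS(P): 4 reachable states
  m0 = b.b.(b.0 + 0)\{a} | ··b··> m1
  m1 = b.(b.0 + 0)\{a} | ··b··> m2
  m2 = (b.0 + 0)\{a} | ··b··> m3
  m3 = 0\{a} | deadlocked
LTS(Q): 4 reachable states
  n0 = b.b.(b.0)\{a} | ··b··> n1
  n1 = b.(b.0)\{a} | ··b··> n2
  n2 = (b.0)\{a} | ··b··> n3
  n3 = 0\{a} | deadlocked
Partition-refinement fixed point:
  B0 = {m0, n0}
  B1 = {m1, n1}
  B2 = {m2, n2}
  B3 = {m3, n3}
m0 ∈ B0, n0 ∈ B0 → same block

P ~ Q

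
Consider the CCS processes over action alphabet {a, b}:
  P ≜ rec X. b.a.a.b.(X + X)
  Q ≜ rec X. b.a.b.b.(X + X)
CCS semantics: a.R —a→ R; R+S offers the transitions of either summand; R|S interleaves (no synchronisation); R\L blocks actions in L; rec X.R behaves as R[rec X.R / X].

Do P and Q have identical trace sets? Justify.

Reachable graph of P (5 states):
  u0 = rec X. b.a.a.b.(X + X) | -b-> u1
  u1 = a.a.b.((rec X. b.a.a.b.(X + X)) + (rec X. b.a.a.b.(X + X))) | -a-> u2
  u2 = a.b.((rec X. b.a.a.b.(X + X)) + (rec X. b.a.a.b.(X + X))) | -a-> u3
  u3 = b.((rec X. b.a.a.b.(X + X)) + (rec X. b.a.a.b.(X + X))) | -b-> u4
  u4 = (rec X. b.a.a.b.(X + X)) + (rec X. b.a.a.b.(X + X)) | -b-> u1
Reachable graph of Q (5 states):
  v0 = rec X. b.a.b.b.(X + X) | -b-> v1
  v1 = a.b.b.((rec X. b.a.b.b.(X + X)) + (rec X. b.a.b.b.(X + X))) | -a-> v2
  v2 = b.b.((rec X. b.a.b.b.(X + X)) + (rec X. b.a.b.b.(X + X))) | -b-> v3
  v3 = b.((rec X. b.a.b.b.(X + X)) + (rec X. b.a.b.b.(X + X))) | -b-> v4
  v4 = (rec X. b.a.b.b.(X + X)) + (rec X. b.a.b.b.(X + X)) | -b-> v1
Executing baa from P (initial set {u0}):
  step 1 (b): {u1}
  step 2 (a): {u2}
  step 3 (a): {u3}
  ✓ P
Executing baa from Q (initial set {v0}):
  step 1 (b): {v1}
  step 2 (a): {v2}
  step 3 (a): ∅  — Q cannot continue

trace-distinct — witness ⟨baa⟩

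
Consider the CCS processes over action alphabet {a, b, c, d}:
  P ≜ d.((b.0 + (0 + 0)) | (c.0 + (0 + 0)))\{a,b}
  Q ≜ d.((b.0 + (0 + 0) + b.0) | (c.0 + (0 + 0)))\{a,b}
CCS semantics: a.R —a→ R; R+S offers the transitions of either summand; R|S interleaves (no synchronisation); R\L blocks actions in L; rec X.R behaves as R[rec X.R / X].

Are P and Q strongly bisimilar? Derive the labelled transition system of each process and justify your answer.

YES

Reachable graph of P (3 states):
  s0 = d.((b.0 + (0 + 0)) | (c.0 + (0 + 0)))\{a,b} has moves -d-> s1
  s1 = ((b.0 + (0 + 0)) | (c.0 + (0 + 0)))\{a,b} has moves -c-> s2
  s2 = ((b.0 + (0 + 0)) | 0)\{a,b} has moves ·
Reachable graph of Q (3 states):
  t0 = d.((b.0 + (0 + 0) + b.0) | (c.0 + (0 + 0)))\{a,b} has moves -d-> t1
  t1 = ((b.0 + (0 + 0) + b.0) | (c.0 + (0 + 0)))\{a,b} has moves -c-> t2
  t2 = ((b.0 + (0 + 0) + b.0) | 0)\{a,b} has moves ·
Bisimilarity quotient blocks:
  B0 = {s0, t0}
  B1 = {s1, t1}
  B2 = {s2, t2}
s0 ∈ B0, t0 ∈ B0 → same block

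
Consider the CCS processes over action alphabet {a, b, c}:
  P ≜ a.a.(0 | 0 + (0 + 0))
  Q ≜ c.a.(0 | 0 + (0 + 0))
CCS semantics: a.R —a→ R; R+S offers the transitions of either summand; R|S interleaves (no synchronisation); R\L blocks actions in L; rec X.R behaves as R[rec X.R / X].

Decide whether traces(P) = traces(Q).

trace-distinct — witness ⟨a⟩

LTS(P): 3 reachable states
  s0 = a.a.(0 | 0 + (0 + 0)) ⊢ -a-> s1
  s1 = a.(0 | 0 + (0 + 0)) ⊢ -a-> s2
  s2 = 0 | 0 + (0 + 0) ⊢ ·
LTS(Q): 3 reachable states
  t0 = c.a.(0 | 0 + (0 + 0)) ⊢ -c-> t1
  t1 = a.(0 | 0 + (0 + 0)) ⊢ -a-> t2
  t2 = 0 | 0 + (0 + 0) ⊢ ·
Run σ = ⟨a⟩ on P: start {s0}
  step 1 (a): {s1}
  ✓ P
Run σ = ⟨a⟩ on Q: start {t0}
  step 1 (a): ∅ (Q stuck)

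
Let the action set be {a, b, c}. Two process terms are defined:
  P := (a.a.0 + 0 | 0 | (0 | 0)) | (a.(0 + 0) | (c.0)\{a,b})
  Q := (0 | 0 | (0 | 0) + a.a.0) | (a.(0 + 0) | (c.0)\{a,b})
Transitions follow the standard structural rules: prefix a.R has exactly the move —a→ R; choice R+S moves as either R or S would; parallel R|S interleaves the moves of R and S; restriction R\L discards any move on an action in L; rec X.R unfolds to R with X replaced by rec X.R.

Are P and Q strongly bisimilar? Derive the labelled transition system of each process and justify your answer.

YES

P's transition system — 12 states:
  s0 = (a.a.0 + 0 | 0 | (0 | 0)) | (a.(0 + 0) | (c.0)\{a,b}) :: --a--▸ s1, --a--▸ s2, --c--▸ s3
  s1 = (a.a.0 + 0 | 0 | (0 | 0)) | ((0 + 0) | (c.0)\{a,b}) :: --a--▸ s4, --c--▸ s5
  s2 = a.0 | (a.(0 + 0) | (c.0)\{a,b}) :: --a--▸ s4, --a--▸ s6, --c--▸ s7
  s3 = (a.a.0 + 0 | 0 | (0 | 0)) | (a.(0 + 0) | 0\{a,b}) :: --a--▸ s5, --a--▸ s7
  s4 = a.0 | ((0 + 0) | (c.0)\{a,b}) :: --a--▸ s8, --c--▸ s9
  s5 = (a.a.0 + 0 | 0 | (0 | 0)) | ((0 + 0) | 0\{a,b}) :: --a--▸ s9
  s6 = 0 | (a.(0 + 0) | (c.0)\{a,b}) :: --a--▸ s8, --c--▸ s10
  s7 = a.0 | (a.(0 + 0) | 0\{a,b}) :: --a--▸ s10, --a--▸ s9
  s8 = 0 | ((0 + 0) | (c.0)\{a,b}) :: --c--▸ s11
  s9 = a.0 | ((0 + 0) | 0\{a,b}) :: --a--▸ s11
  s10 = 0 | (a.(0 + 0) | 0\{a,b}) :: --a--▸ s11
  s11 = 0 | ((0 + 0) | 0\{a,b}) :: deadlocked
Q's transition system — 12 states:
  t0 = (0 | 0 | (0 | 0) + a.a.0) | (a.(0 + 0) | (c.0)\{a,b}) :: --a--▸ t1, --a--▸ t2, --c--▸ t3
  t1 = (0 | 0 | (0 | 0) + a.a.0) | ((0 + 0) | (c.0)\{a,b}) :: --a--▸ t4, --c--▸ t5
  t2 = a.0 | (a.(0 + 0) | (c.0)\{a,b}) :: --a--▸ t4, --a--▸ t6, --c--▸ t7
  t3 = (0 | 0 | (0 | 0) + a.a.0) | (a.(0 + 0) | 0\{a,b}) :: --a--▸ t5, --a--▸ t7
  t4 = a.0 | ((0 + 0) | (c.0)\{a,b}) :: --a--▸ t8, --c--▸ t9
  t5 = (0 | 0 | (0 | 0) + a.a.0) | ((0 + 0) | 0\{a,b}) :: --a--▸ t9
  t6 = 0 | (a.(0 + 0) | (c.0)\{a,b}) :: --a--▸ t8, --c--▸ t10
  t7 = a.0 | (a.(0 + 0) | 0\{a,b}) :: --a--▸ t10, --a--▸ t9
  t8 = 0 | ((0 + 0) | (c.0)\{a,b}) :: --c--▸ t11
  t9 = a.0 | ((0 + 0) | 0\{a,b}) :: --a--▸ t11
  t10 = 0 | (a.(0 + 0) | 0\{a,b}) :: --a--▸ t11
  t11 = 0 | ((0 + 0) | 0\{a,b}) :: deadlocked
Partition-refinement fixed point:
  B0 = {s0, t0}
  B1 = {s1, s2, t1, t2}
  B2 = {s4, s6, t4, t6}
  B3 = {s8, t8}
  B4 = {s11, t11}
  B5 = {s10, s9, t10, t9}
  B6 = {s5, s7, t5, t7}
  B7 = {s3, t3}
s0 ∈ B0, t0 ∈ B0 → same block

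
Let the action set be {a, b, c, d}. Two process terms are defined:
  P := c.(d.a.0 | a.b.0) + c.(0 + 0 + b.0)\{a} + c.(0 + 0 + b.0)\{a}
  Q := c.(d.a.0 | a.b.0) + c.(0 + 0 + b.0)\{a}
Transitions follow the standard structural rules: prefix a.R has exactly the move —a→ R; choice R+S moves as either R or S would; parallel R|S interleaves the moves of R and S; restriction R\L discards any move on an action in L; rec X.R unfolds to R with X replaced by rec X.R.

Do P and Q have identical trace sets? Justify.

YES

Reachable graph of P (12 states):
  u0 = c.(d.a.0 | a.b.0) + c.(0 + 0 + b.0)\{a} + c.(0 + 0 + b.0)\{a} has moves --c--▸ u1, --c--▸ u2
  u1 = (0 + 0 + b.0)\{a} has moves --b--▸ u3
  u2 = d.a.0 | a.b.0 has moves --a--▸ u4, --d--▸ u5
  u3 = 0\{a} has moves (no moves)
  u4 = d.a.0 | b.0 has moves --b--▸ u6, --d--▸ u7
  u5 = a.0 | a.b.0 has moves --a--▸ u7, --a--▸ u8
  u6 = d.a.0 | 0 has moves --d--▸ u9
  u7 = a.0 | b.0 has moves --a--▸ u10, --b--▸ u9
  u8 = 0 | a.b.0 has moves --a--▸ u10
  u9 = a.0 | 0 has moves --a--▸ u11
  u10 = 0 | b.0 has moves --b--▸ u11
  u11 = 0 | 0 has moves (no moves)
Reachable graph of Q (12 states):
  v0 = c.(d.a.0 | a.b.0) + c.(0 + 0 + b.0)\{a} has moves --c--▸ v1, --c--▸ v2
  v1 = (0 + 0 + b.0)\{a} has moves --b--▸ v3
  v2 = d.a.0 | a.b.0 has moves --a--▸ v4, --d--▸ v5
  v3 = 0\{a} has moves (no moves)
  v4 = d.a.0 | b.0 has moves --b--▸ v6, --d--▸ v7
  v5 = a.0 | a.b.0 has moves --a--▸ v7, --a--▸ v8
  v6 = d.a.0 | 0 has moves --d--▸ v9
  v7 = a.0 | b.0 has moves --a--▸ v10, --b--▸ v9
  v8 = 0 | a.b.0 has moves --a--▸ v10
  v9 = a.0 | 0 has moves --a--▸ v11
  v10 = 0 | b.0 has moves --b--▸ v11
  v11 = 0 | 0 has moves (no moves)
Bisimilarity quotient blocks:
  B0 = {u0, v0}
  B1 = {u2, v2}
  B2 = {u4, v4}
  B3 = {u6, v6}
  B4 = {u9, v9}
  B5 = {u11, u3, v11, v3}
  B6 = {u7, v7}
  B7 = {u1, u10, v1, v10}
  B8 = {u5, v5}
  B9 = {u8, v8}
u0 ∈ B0, v0 ∈ B0 → same block
Bisimilar ⇒ trace-equivalent.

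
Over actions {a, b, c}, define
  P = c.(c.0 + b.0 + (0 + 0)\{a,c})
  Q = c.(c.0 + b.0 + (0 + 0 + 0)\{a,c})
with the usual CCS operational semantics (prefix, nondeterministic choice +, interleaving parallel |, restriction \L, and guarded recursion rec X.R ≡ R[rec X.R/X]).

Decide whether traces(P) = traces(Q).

LTS(P): 3 reachable states
  u0 = c.(c.0 + b.0 + (0 + 0)\{a,c}) | =c=> u1
  u1 = c.0 + b.0 + (0 + 0)\{a,c} | =b=> u2, =c=> u2
  u2 = 0 | deadlocked
LTS(Q): 3 reachable states
  v0 = c.(c.0 + b.0 + (0 + 0 + 0)\{a,c}) | =c=> v1
  v1 = c.0 + b.0 + (0 + 0 + 0)\{a,c} | =b=> v2, =c=> v2
  v2 = 0 | deadlocked
Partition-refinement fixed point:
  B0 = {u0, v0}
  B1 = {u1, v1}
  B2 = {u2, v2}
u0 ∈ B0, v0 ∈ B0 → same block
Bisimilar ⇒ trace-equivalent.

trace-equivalent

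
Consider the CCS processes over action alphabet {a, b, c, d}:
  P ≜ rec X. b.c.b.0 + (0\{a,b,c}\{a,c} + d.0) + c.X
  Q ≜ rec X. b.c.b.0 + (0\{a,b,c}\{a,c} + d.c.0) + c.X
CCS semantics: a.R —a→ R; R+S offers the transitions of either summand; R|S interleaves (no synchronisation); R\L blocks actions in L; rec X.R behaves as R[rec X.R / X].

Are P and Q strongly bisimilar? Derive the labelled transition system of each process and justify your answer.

not bisimilar

P's transition system — 4 states:
  p0 = rec X. b.c.b.0 + (0\{a,b,c}\{a,c} + d.0) + c.X has moves =b=> p1, =c=> p0, =d=> p2
  p1 = c.b.0 has moves =c=> p3
  p2 = 0 has moves deadlocked
  p3 = b.0 has moves =b=> p2
Q's transition system — 5 states:
  q0 = rec X. b.c.b.0 + (0\{a,b,c}\{a,c} + d.c.0) + c.X has moves =b=> q1, =c=> q0, =d=> q2
  q1 = c.b.0 has moves =c=> q3
  q2 = c.0 has moves =c=> q4
  q3 = b.0 has moves =b=> q4
  q4 = 0 has moves deadlocked
Coarsest stable partition (strong bisimilarity classes):
  B0 = {p0}
  B1 = {p2, q4}
  B2 = {p1, q1}
  B3 = {p3, q3}
  B4 = {q0}
  B5 = {q2}
p0 ∈ B0, q0 ∈ B4 → different blocks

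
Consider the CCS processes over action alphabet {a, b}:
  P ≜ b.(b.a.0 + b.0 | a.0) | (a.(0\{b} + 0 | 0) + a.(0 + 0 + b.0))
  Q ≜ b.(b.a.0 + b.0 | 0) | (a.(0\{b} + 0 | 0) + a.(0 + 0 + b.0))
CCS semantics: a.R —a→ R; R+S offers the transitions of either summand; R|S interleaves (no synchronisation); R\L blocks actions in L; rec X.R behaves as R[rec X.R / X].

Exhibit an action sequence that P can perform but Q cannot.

P's transition system — 28 states:
  u0 = b.(b.a.0 + b.0 | a.0) | (a.(0\{b} + 0 | 0) + a.(0 + 0 + b.0)) → ··a··> u1, ··a··> u2, ··b··> u3
  u1 = b.(b.a.0 + b.0 | a.0) | (0 + 0 + b.0) → ··b··> u4, ··b··> u5
  u2 = b.(b.a.0 + b.0 | a.0) | (0\{b} + 0 | 0) → ··b··> u6
  u3 = (b.a.0 + b.0 | a.0) | (a.(0\{b} + 0 | 0) + a.(0 + 0 + b.0)) → ··a··> u4, ··a··> u6, ··a··> u7, ··b··> u8, ··b··> u9
  u4 = (b.a.0 + b.0 | a.0) | (0 + 0 + b.0) → ··a··> u10, ··b··> u11, ··b··> u12, ··b··> u13
  u5 = b.(b.a.0 + b.0 | a.0) | 0 → ··b··> u11
  u6 = (b.a.0 + b.0 | a.0) | (0\{b} + 0 | 0) → ··a··> u14, ··b··> u15, ··b··> u16
  u7 = b.0 | 0 | (a.(0\{b} + 0 | 0) + a.(0 + 0 + b.0)) → ··a··> u10, ··a··> u14, ··b··> u17
  u8 = 0 | a.0 | (a.(0\{b} + 0 | 0) + a.(0 + 0 + b.0)) → ··a··> u12, ··a··> u15, ··a··> u17
  u9 = a.0 | (a.(0\{b} + 0 | 0) + a.(0 + 0 + b.0)) → ··a··> u13, ··a··> u16, ··a··> u18
  u10 = b.0 | 0 | (0 + 0 + b.0) → ··b··> u19, ··b··> u20
  u11 = (b.a.0 + b.0 | a.0) | 0 → ··a··> u20, ··b··> u21, ··b··> u22
  u12 = 0 | a.0 | (0 + 0 + b.0) → ··a··> u19, ··b··> u21
  u13 = a.0 | (0 + 0 + b.0) → ··a··> u23, ··b··> u22
  u14 = b.0 | 0 | (0\{b} + 0 | 0) → ··b··> u24
  u15 = 0 | a.0 | (0\{b} + 0 | 0) → ··a··> u24
  u16 = a.0 | (0\{b} + 0 | 0) → ··a··> u25
  u17 = 0 | 0 | (a.(0\{b} + 0 | 0) + a.(0 + 0 + b.0)) → ··a··> u19, ··a··> u24
  u18 = 0 | (a.(0\{b} + 0 | 0) + a.(0 + 0 + b.0)) → ··a··> u23, ··a··> u25
  u19 = 0 | 0 | (0 + 0 + b.0) → ··b··> u26
  u20 = b.0 | 0 | 0 → ··b··> u26
  u21 = 0 | a.0 | 0 → ··a··> u26
  u22 = a.0 | 0 → ··a··> u27
  u23 = 0 | (0 + 0 + b.0) → ··b··> u27
  u24 = 0 | 0 | (0\{b} + 0 | 0) → (no moves)
  u25 = 0 | (0\{b} + 0 | 0) → (no moves)
  u26 = 0 | 0 | 0 → (no moves)
  u27 = 0 | 0 → (no moves)
Q's transition system — 20 states:
  v0 = b.(b.a.0 + b.0 | 0) | (a.(0\{b} + 0 | 0) + a.(0 + 0 + b.0)) → ··a··> v1, ··a··> v2, ··b··> v3
  v1 = b.(b.a.0 + b.0 | 0) | (0 + 0 + b.0) → ··b··> v4, ··b··> v5
  v2 = b.(b.a.0 + b.0 | 0) | (0\{b} + 0 | 0) → ··b··> v6
  v3 = (b.a.0 + b.0 | 0) | (a.(0\{b} + 0 | 0) + a.(0 + 0 + b.0)) → ··a··> v4, ··a··> v6, ··b··> v7, ··b··> v8
  v4 = (b.a.0 + b.0 | 0) | (0 + 0 + b.0) → ··b··> v10, ··b··> v11, ··b··> v9
  v5 = b.(b.a.0 + b.0 | 0) | 0 → ··b··> v9
  v6 = (b.a.0 + b.0 | 0) | (0\{b} + 0 | 0) → ··b··> v12, ··b··> v13
  v7 = 0 | 0 | (a.(0\{b} + 0 | 0) + a.(0 + 0 + b.0)) → ··a··> v10, ··a··> v12
  v8 = a.0 | (a.(0\{b} + 0 | 0) + a.(0 + 0 + b.0)) → ··a··> v11, ··a··> v13, ··a··> v14
  v9 = (b.a.0 + b.0 | 0) | 0 → ··b··> v15, ··b··> v16
  v10 = 0 | 0 | (0 + 0 + b.0) → ··b··> v15
  v11 = a.0 | (0 + 0 + b.0) → ··a··> v17, ··b··> v16
  v12 = 0 | 0 | (0\{b} + 0 | 0) → (no moves)
  v13 = a.0 | (0\{b} + 0 | 0) → ··a··> v18
  v14 = 0 | (a.(0\{b} + 0 | 0) + a.(0 + 0 + b.0)) → ··a··> v17, ··a··> v18
  v15 = 0 | 0 | 0 → (no moves)
  v16 = a.0 | 0 → ··a··> v19
  v17 = 0 | (0 + 0 + b.0) → ··b··> v19
  v18 = 0 | (0\{b} + 0 | 0) → (no moves)
  v19 = 0 | 0 → (no moves)
Trace ⟨aba⟩ through P, begin at {u0}:
  step 1 (a): {u1, u2}
  step 2 (b): {u4, u5, u6}
  step 3 (a): {u10, u14}
  ✓ P
Trace ⟨aba⟩ through Q, begin at {v0}:
  step 1 (a): {v1, v2}
  step 2 (b): {v4, v5, v6}
  step 3 (a): ∅  — Q cannot continue

aba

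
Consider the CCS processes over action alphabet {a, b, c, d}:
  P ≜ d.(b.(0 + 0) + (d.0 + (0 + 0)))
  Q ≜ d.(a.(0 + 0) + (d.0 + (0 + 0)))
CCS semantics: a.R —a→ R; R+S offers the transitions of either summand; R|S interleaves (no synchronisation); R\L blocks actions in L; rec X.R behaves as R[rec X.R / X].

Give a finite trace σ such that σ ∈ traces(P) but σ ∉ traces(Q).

db

P's transition system — 4 states:
  u0 = d.(b.(0 + 0) + (d.0 + (0 + 0))) has moves ··d··> u1
  u1 = b.(0 + 0) + (d.0 + (0 + 0)) has moves ··b··> u2, ··d··> u3
  u2 = 0 + 0 has moves deadlocked
  u3 = 0 has moves deadlocked
Q's transition system — 4 states:
  v0 = d.(a.(0 + 0) + (d.0 + (0 + 0))) has moves ··d··> v1
  v1 = a.(0 + 0) + (d.0 + (0 + 0)) has moves ··a··> v2, ··d··> v3
  v2 = 0 + 0 has moves deadlocked
  v3 = 0 has moves deadlocked
Executing db from P (initial set {u0}):
  after d @ step 1: {u1}
  after b @ step 2: {u2}
  — P admits the full trace.
Executing db from Q (initial set {v0}):
  after d @ step 1: {v1}
  after b @ step 2: ∅  — Q cannot continue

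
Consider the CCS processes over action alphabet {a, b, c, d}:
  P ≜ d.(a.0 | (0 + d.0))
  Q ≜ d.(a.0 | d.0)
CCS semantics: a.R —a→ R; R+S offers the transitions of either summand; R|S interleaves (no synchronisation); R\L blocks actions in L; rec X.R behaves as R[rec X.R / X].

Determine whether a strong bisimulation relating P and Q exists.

LTS(P): 5 reachable states
  p0 = d.(a.0 | (0 + d.0)) → -d-> p1
  p1 = a.0 | (0 + d.0) → -a-> p2, -d-> p3
  p2 = 0 | (0 + d.0) → -d-> p4
  p3 = a.0 | 0 → -a-> p4
  p4 = 0 | 0 → ·
LTS(Q): 5 reachable states
  q0 = d.(a.0 | d.0) → -d-> q1
  q1 = a.0 | d.0 → -a-> q2, -d-> q3
  q2 = 0 | d.0 → -d-> q4
  q3 = a.0 | 0 → -a-> q4
  q4 = 0 | 0 → ·
Coarsest stable partition (strong bisimilarity classes):
  B0 = {p0, q0}
  B1 = {p1, q1}
  B2 = {p3, q3}
  B3 = {p4, q4}
  B4 = {p2, q2}
p0 ∈ B0, q0 ∈ B0 → same block

bisimilar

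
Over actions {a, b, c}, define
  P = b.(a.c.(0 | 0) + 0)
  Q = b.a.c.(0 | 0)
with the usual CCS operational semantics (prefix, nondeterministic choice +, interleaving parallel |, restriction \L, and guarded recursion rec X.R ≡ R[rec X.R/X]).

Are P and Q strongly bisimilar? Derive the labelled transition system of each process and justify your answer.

YES

Reachable graph of P (4 states):
  m0 = b.(a.c.(0 | 0) + 0) has moves -b-> m1
  m1 = a.c.(0 | 0) + 0 has moves -a-> m2
  m2 = c.(0 | 0) has moves -c-> m3
  m3 = 0 | 0 has moves ∅
Reachable graph of Q (4 states):
  n0 = b.a.c.(0 | 0) has moves -b-> n1
  n1 = a.c.(0 | 0) has moves -a-> n2
  n2 = c.(0 | 0) has moves -c-> n3
  n3 = 0 | 0 has moves ∅
Coarsest stable partition (strong bisimilarity classes):
  B0 = {m0, n0}
  B1 = {m1, n1}
  B2 = {m2, n2}
  B3 = {m3, n3}
m0 ∈ B0, n0 ∈ B0 → same block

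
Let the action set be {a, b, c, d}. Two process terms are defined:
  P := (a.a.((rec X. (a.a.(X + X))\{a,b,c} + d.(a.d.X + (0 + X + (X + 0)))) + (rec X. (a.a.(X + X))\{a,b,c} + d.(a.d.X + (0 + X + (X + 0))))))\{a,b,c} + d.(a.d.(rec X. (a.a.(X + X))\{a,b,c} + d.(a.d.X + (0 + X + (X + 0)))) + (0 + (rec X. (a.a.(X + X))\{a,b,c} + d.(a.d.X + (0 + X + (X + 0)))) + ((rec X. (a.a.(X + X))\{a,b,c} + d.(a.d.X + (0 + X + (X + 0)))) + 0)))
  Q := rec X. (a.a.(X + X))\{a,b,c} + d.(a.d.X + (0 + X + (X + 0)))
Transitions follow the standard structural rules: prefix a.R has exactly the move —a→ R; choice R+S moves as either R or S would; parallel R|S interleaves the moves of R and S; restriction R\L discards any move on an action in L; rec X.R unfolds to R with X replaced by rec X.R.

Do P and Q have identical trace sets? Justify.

LTS(P): 4 reachable states
  p0 = (a.a.((rec X. (a.a.(X + X))\{a,b,c} + d.(a.d.X + (0 + X + (X + 0)))) + (rec X. (a.a.(X + X))\{a,b,c} + d.(a.d.X + (0 + X + (X + 0))))))\{a,b,c} + d.(a.d.(rec X. (a.a.(X + X))\{a,b,c} + d.(a.d.X + (0 + X + (X + 0)))) + (0 + (rec X. (a.a.(X + X))\{a,b,c} + d.(a.d.X + (0 + X + (X + 0)))) + ((rec X. (a.a.(X + X))\{a,b,c} + d.(a.d.X + (0 + X + (X + 0)))) + 0))) ⊢ =d=> p1
  p1 = a.d.(rec X. (a.a.(X + X))\{a,b,c} + d.(a.d.X + (0 + X + (X + 0)))) + (0 + (rec X. (a.a.(X + X))\{a,b,c} + d.(a.d.X + (0 + X + (X + 0)))) + ((rec X. (a.a.(X + X))\{a,b,c} + d.(a.d.X + (0 + X + (X + 0)))) + 0)) ⊢ =a=> p2, =d=> p1
  p2 = d.(rec X. (a.a.(X + X))\{a,b,c} + d.(a.d.X + (0 + X + (X + 0)))) ⊢ =d=> p3
  p3 = rec X. (a.a.(X + X))\{a,b,c} + d.(a.d.X + (0 + X + (X + 0))) ⊢ =d=> p1
LTS(Q): 3 reachable states
  q0 = rec X. (a.a.(X + X))\{a,b,c} + d.(a.d.X + (0 + X + (X + 0))) ⊢ =d=> q1
  q1 = a.d.(rec X. (a.a.(X + X))\{a,b,c} + d.(a.d.X + (0 + X + (X + 0)))) + (0 + (rec X. (a.a.(X + X))\{a,b,c} + d.(a.d.X + (0 + X + (X + 0)))) + ((rec X. (a.a.(X + X))\{a,b,c} + d.(a.d.X + (0 + X + (X + 0)))) + 0)) ⊢ =a=> q2, =d=> q1
  q2 = d.(rec X. (a.a.(X + X))\{a,b,c} + d.(a.d.X + (0 + X + (X + 0)))) ⊢ =d=> q0
Bisimilarity quotient blocks:
  B0 = {p0, p3, q0}
  B1 = {p1, q1}
  B2 = {p2, q2}
p0 ∈ B0, q0 ∈ B0 → same block
Bisimilar ⇒ trace-equivalent.

traces(P) = traces(Q)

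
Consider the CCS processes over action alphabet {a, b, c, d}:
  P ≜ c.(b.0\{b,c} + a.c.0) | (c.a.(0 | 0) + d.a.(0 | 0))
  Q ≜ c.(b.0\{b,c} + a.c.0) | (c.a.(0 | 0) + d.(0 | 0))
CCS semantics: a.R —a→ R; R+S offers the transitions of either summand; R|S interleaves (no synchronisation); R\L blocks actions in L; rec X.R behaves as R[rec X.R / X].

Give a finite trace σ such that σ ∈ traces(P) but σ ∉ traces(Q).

da

LTS(P): 15 reachable states
  p0 = c.(b.0\{b,c} + a.c.0) | (c.a.(0 | 0) + d.a.(0 | 0)) | =c=> p1, =c=> p2, =d=> p2
  p1 = (b.0\{b,c} + a.c.0) | (c.a.(0 | 0) + d.a.(0 | 0)) | =a=> p3, =b=> p4, =c=> p5, =d=> p5
  p2 = c.(b.0\{b,c} + a.c.0) | a.(0 | 0) | =a=> p6, =c=> p5
  p3 = c.0 | (c.a.(0 | 0) + d.a.(0 | 0)) | =c=> p7, =c=> p8, =d=> p8
  p4 = 0\{b,c} | (c.a.(0 | 0) + d.a.(0 | 0)) | =c=> p9, =d=> p9
  p5 = (b.0\{b,c} + a.c.0) | a.(0 | 0) | =a=> p10, =a=> p8, =b=> p9
  p6 = c.(b.0\{b,c} + a.c.0) | (0 | 0) | =c=> p10
  p7 = 0 | (c.a.(0 | 0) + d.a.(0 | 0)) | =c=> p11, =d=> p11
  p8 = c.0 | a.(0 | 0) | =a=> p12, =c=> p11
  p9 = 0\{b,c} | a.(0 | 0) | =a=> p13
  p10 = (b.0\{b,c} + a.c.0) | (0 | 0) | =a=> p12, =b=> p13
  p11 = 0 | a.(0 | 0) | =a=> p14
  p12 = c.0 | (0 | 0) | =c=> p14
  p13 = 0\{b,c} | (0 | 0) | stopped
  p14 = 0 | (0 | 0) | stopped
LTS(Q): 15 reachable states
  q0 = c.(b.0\{b,c} + a.c.0) | (c.a.(0 | 0) + d.(0 | 0)) | =c=> q1, =c=> q2, =d=> q3
  q1 = (b.0\{b,c} + a.c.0) | (c.a.(0 | 0) + d.(0 | 0)) | =a=> q4, =b=> q5, =c=> q6, =d=> q7
  q2 = c.(b.0\{b,c} + a.c.0) | a.(0 | 0) | =a=> q3, =c=> q6
  q3 = c.(b.0\{b,c} + a.c.0) | (0 | 0) | =c=> q7
  q4 = c.0 | (c.a.(0 | 0) + d.(0 | 0)) | =c=> q8, =c=> q9, =d=> q10
  q5 = 0\{b,c} | (c.a.(0 | 0) + d.(0 | 0)) | =c=> q11, =d=> q12
  q6 = (b.0\{b,c} + a.c.0) | a.(0 | 0) | =a=> q7, =a=> q9, =b=> q11
  q7 = (b.0\{b,c} + a.c.0) | (0 | 0) | =a=> q10, =b=> q12
  q8 = 0 | (c.a.(0 | 0) + d.(0 | 0)) | =c=> q13, =d=> q14
  q9 = c.0 | a.(0 | 0) | =a=> q10, =c=> q13
  q10 = c.0 | (0 | 0) | =c=> q14
  q11 = 0\{b,c} | a.(0 | 0) | =a=> q12
  q12 = 0\{b,c} | (0 | 0) | stopped
  q13 = 0 | a.(0 | 0) | =a=> q14
  q14 = 0 | (0 | 0) | stopped
Executing da from P (initial set {p0}):
  after d @ step 1: {p2}
  after a @ step 2: {p6}
  — P admits the full trace.
Executing da from Q (initial set {q0}):
  after d @ step 1: {q3}
  after a @ step 2: no successor for Q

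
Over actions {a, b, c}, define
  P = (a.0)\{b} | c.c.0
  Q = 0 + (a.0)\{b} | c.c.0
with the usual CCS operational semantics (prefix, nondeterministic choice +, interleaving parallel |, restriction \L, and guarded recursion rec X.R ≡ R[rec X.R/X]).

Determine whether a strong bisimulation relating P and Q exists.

P ~ Q

Reachable graph of P (6 states):
  s0 = (a.0)\{b} | c.c.0 → —a→ s1, —c→ s2
  s1 = 0\{b} | c.c.0 → —c→ s3
  s2 = (a.0)\{b} | c.0 → —a→ s3, —c→ s4
  s3 = 0\{b} | c.0 → —c→ s5
  s4 = (a.0)\{b} | 0 → —a→ s5
  s5 = 0\{b} | 0 → deadlocked
Reachable graph of Q (6 states):
  t0 = 0 + (a.0)\{b} | c.c.0 → —a→ t1, —c→ t2
  t1 = 0\{b} | c.c.0 → —c→ t3
  t2 = (a.0)\{b} | c.0 → —a→ t3, —c→ t4
  t3 = 0\{b} | c.0 → —c→ t5
  t4 = (a.0)\{b} | 0 → —a→ t5
  t5 = 0\{b} | 0 → deadlocked
Bisimilarity quotient blocks:
  B0 = {s0, t0}
  B1 = {s1, t1}
  B2 = {s3, t3}
  B3 = {s5, t5}
  B4 = {s2, t2}
  B5 = {s4, t4}
s0 ∈ B0, t0 ∈ B0 → same block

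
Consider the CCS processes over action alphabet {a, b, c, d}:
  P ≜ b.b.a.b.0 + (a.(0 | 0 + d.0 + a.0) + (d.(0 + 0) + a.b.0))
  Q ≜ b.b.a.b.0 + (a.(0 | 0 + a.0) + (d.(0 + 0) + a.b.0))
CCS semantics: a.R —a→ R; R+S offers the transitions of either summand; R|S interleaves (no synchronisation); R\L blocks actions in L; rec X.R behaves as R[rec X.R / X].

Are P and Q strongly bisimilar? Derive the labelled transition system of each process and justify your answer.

P ≁ Q

P's transition system — 7 states:
  m0 = b.b.a.b.0 + (a.(0 | 0 + d.0 + a.0) + (d.(0 + 0) + a.b.0)) | —a→ m1, —a→ m2, —b→ m3, —d→ m4
  m1 = 0 | 0 + d.0 + a.0 | —a→ m5, —d→ m5
  m2 = b.0 | —b→ m5
  m3 = b.a.b.0 | —b→ m6
  m4 = 0 + 0 | ·
  m5 = 0 | ·
  m6 = a.b.0 | —a→ m2
Q's transition system — 7 states:
  n0 = b.b.a.b.0 + (a.(0 | 0 + a.0) + (d.(0 + 0) + a.b.0)) | —a→ n1, —a→ n2, —b→ n3, —d→ n4
  n1 = 0 | 0 + a.0 | —a→ n5
  n2 = b.0 | —b→ n5
  n3 = b.a.b.0 | —b→ n6
  n4 = 0 + 0 | ·
  n5 = 0 | ·
  n6 = a.b.0 | —a→ n2
Coarsest stable partition (strong bisimilarity classes):
  B0 = {m0}
  B1 = {m2, n2}
  B2 = {m4, m5, n4, n5}
  B3 = {m3, n3}
  B4 = {m6, n6}
  B5 = {m1}
  B6 = {n0}
  B7 = {n1}
m0 ∈ B0, n0 ∈ B6 → different blocks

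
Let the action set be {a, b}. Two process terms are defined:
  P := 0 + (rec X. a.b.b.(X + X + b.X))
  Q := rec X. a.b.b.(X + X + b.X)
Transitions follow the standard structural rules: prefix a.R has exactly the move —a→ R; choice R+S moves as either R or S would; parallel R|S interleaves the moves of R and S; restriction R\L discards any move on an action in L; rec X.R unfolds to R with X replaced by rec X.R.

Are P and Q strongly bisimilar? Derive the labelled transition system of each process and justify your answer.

YES

Reachable graph of P (5 states):
  p0 = 0 + (rec X. a.b.b.(X + X + b.X)) has moves —a→ p1
  p1 = b.b.((rec X. a.b.b.(X + X + b.X)) + (rec X. a.b.b.(X + X + b.X)) + b.(rec X. a.b.b.(X + X + b.X))) has moves —b→ p2
  p2 = b.((rec X. a.b.b.(X + X + b.X)) + (rec X. a.b.b.(X + X + b.X)) + b.(rec X. a.b.b.(X + X + b.X))) has moves —b→ p3
  p3 = (rec X. a.b.b.(X + X + b.X)) + (rec X. a.b.b.(X + X + b.X)) + b.(rec X. a.b.b.(X + X + b.X)) has moves —a→ p1, —b→ p4
  p4 = rec X. a.b.b.(X + X + b.X) has moves —a→ p1
Reachable graph of Q (4 states):
  q0 = rec X. a.b.b.(X + X + b.X) has moves —a→ q1
  q1 = b.b.((rec X. a.b.b.(X + X + b.X)) + (rec X. a.b.b.(X + X + b.X)) + b.(rec X. a.b.b.(X + X + b.X))) has moves —b→ q2
  q2 = b.((rec X. a.b.b.(X + X + b.X)) + (rec X. a.b.b.(X + X + b.X)) + b.(rec X. a.b.b.(X + X + b.X))) has moves —b→ q3
  q3 = (rec X. a.b.b.(X + X + b.X)) + (rec X. a.b.b.(X + X + b.X)) + b.(rec X. a.b.b.(X + X + b.X)) has moves —a→ q1, —b→ q0
Bisimilarity quotient blocks:
  B0 = {p0, p4, q0}
  B1 = {p1, q1}
  B2 = {p2, q2}
  B3 = {p3, q3}
p0 ∈ B0, q0 ∈ B0 → same block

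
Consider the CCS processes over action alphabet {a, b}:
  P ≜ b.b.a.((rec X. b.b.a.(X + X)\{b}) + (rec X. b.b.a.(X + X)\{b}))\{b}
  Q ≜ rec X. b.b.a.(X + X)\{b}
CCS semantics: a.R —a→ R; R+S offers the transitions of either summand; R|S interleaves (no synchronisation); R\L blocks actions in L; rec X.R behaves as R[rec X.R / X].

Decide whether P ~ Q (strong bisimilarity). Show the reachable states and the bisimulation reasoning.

Reachable graph of P (4 states):
  s0 = b.b.a.((rec X. b.b.a.(X + X)\{b}) + (rec X. b.b.a.(X + X)\{b}))\{b} | =b=> s1
  s1 = b.a.((rec X. b.b.a.(X + X)\{b}) + (rec X. b.b.a.(X + X)\{b}))\{b} | =b=> s2
  s2 = a.((rec X. b.b.a.(X + X)\{b}) + (rec X. b.b.a.(X + X)\{b}))\{b} | =a=> s3
  s3 = ((rec X. b.b.a.(X + X)\{b}) + (rec X. b.b.a.(X + X)\{b}))\{b} | (no moves)
Reachable graph of Q (4 states):
  t0 = rec X. b.b.a.(X + X)\{b} | =b=> t1
  t1 = b.a.((rec X. b.b.a.(X + X)\{b}) + (rec X. b.b.a.(X + X)\{b}))\{b} | =b=> t2
  t2 = a.((rec X. b.b.a.(X + X)\{b}) + (rec X. b.b.a.(X + X)\{b}))\{b} | =a=> t3
  t3 = ((rec X. b.b.a.(X + X)\{b}) + (rec X. b.b.a.(X + X)\{b}))\{b} | (no moves)
Bisimilarity quotient blocks:
  B0 = {s0, t0}
  B1 = {s1, t1}
  B2 = {s2, t2}
  B3 = {s3, t3}
s0 ∈ B0, t0 ∈ B0 → same block

P ~ Q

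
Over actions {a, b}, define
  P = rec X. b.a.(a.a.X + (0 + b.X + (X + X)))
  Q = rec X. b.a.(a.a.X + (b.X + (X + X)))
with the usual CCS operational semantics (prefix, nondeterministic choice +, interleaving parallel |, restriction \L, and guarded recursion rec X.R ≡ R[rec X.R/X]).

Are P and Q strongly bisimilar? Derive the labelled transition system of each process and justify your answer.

bisimilar

P's transition system — 4 states:
  m0 = rec X. b.a.(a.a.X + (0 + b.X + (X + X))) :: --b--▸ m1
  m1 = a.(a.a.(rec X. b.a.(a.a.X + (0 + b.X + (X + X)))) + (0 + b.(rec X. b.a.(a.a.X + (0 + b.X + (X + X)))) + ((rec X. b.a.(a.a.X + (0 + b.X + (X + X)))) + (rec X. b.a.(a.a.X + (0 + b.X + (X + X))))))) :: --a--▸ m2
  m2 = a.a.(rec X. b.a.(a.a.X + (0 + b.X + (X + X)))) + (0 + b.(rec X. b.a.(a.a.X + (0 + b.X + (X + X)))) + ((rec X. b.a.(a.a.X + (0 + b.X + (X + X)))) + (rec X. b.a.(a.a.X + (0 + b.X + (X + X)))))) :: --a--▸ m3, --b--▸ m0, --b--▸ m1
  m3 = a.(rec X. b.a.(a.a.X + (0 + b.X + (X + X)))) :: --a--▸ m0
Q's transition system — 4 states:
  n0 = rec X. b.a.(a.a.X + (b.X + (X + X))) :: --b--▸ n1
  n1 = a.(a.a.(rec X. b.a.(a.a.X + (b.X + (X + X)))) + (b.(rec X. b.a.(a.a.X + (b.X + (X + X)))) + ((rec X. b.a.(a.a.X + (b.X + (X + X)))) + (rec X. b.a.(a.a.X + (b.X + (X + X))))))) :: --a--▸ n2
  n2 = a.a.(rec X. b.a.(a.a.X + (b.X + (X + X)))) + (b.(rec X. b.a.(a.a.X + (b.X + (X + X)))) + ((rec X. b.a.(a.a.X + (b.X + (X + X)))) + (rec X. b.a.(a.a.X + (b.X + (X + X)))))) :: --a--▸ n3, --b--▸ n0, --b--▸ n1
  n3 = a.(rec X. b.a.(a.a.X + (b.X + (X + X)))) :: --a--▸ n0
Bisimilarity quotient blocks:
  B0 = {m0, n0}
  B1 = {m1, n1}
  B2 = {m2, n2}
  B3 = {m3, n3}
m0 ∈ B0, n0 ∈ B0 → same block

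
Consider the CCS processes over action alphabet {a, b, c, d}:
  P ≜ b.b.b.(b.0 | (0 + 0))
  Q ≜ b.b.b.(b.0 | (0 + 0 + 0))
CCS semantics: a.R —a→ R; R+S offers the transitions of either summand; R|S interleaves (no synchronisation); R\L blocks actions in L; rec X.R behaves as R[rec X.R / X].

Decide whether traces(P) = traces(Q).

traces(P) = traces(Q)

Reachable graph of P (5 states):
  u0 = b.b.b.(b.0 | (0 + 0)) → -b-> u1
  u1 = b.b.(b.0 | (0 + 0)) → -b-> u2
  u2 = b.(b.0 | (0 + 0)) → -b-> u3
  u3 = b.0 | (0 + 0) → -b-> u4
  u4 = 0 | (0 + 0) → stopped
Reachable graph of Q (5 states):
  v0 = b.b.b.(b.0 | (0 + 0 + 0)) → -b-> v1
  v1 = b.b.(b.0 | (0 + 0 + 0)) → -b-> v2
  v2 = b.(b.0 | (0 + 0 + 0)) → -b-> v3
  v3 = b.0 | (0 + 0 + 0) → -b-> v4
  v4 = 0 | (0 + 0 + 0) → stopped
Coarsest stable partition (strong bisimilarity classes):
  B0 = {u0, v0}
  B1 = {u1, v1}
  B2 = {u2, v2}
  B3 = {u3, v3}
  B4 = {u4, v4}
u0 ∈ B0, v0 ∈ B0 → same block
Bisimilar ⇒ trace-equivalent.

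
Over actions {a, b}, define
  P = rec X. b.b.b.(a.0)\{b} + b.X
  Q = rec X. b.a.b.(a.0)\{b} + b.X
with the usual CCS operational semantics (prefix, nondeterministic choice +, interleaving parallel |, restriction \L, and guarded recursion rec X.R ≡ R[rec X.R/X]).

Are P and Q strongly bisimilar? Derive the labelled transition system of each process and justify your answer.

NO

LTS(P): 5 reachable states
  s0 = rec X. b.b.b.(a.0)\{b} + b.X ⊢ -b-> s0, -b-> s1
  s1 = b.b.(a.0)\{b} ⊢ -b-> s2
  s2 = b.(a.0)\{b} ⊢ -b-> s3
  s3 = (a.0)\{b} ⊢ -a-> s4
  s4 = 0\{b} ⊢ ∅
LTS(Q): 5 reachable states
  t0 = rec X. b.a.b.(a.0)\{b} + b.X ⊢ -b-> t0, -b-> t1
  t1 = a.b.(a.0)\{b} ⊢ -a-> t2
  t2 = b.(a.0)\{b} ⊢ -b-> t3
  t3 = (a.0)\{b} ⊢ -a-> t4
  t4 = 0\{b} ⊢ ∅
Coarsest stable partition (strong bisimilarity classes):
  B0 = {s0}
  B1 = {s1}
  B2 = {s2, t2}
  B3 = {s3, t3}
  B4 = {s4, t4}
  B5 = {t0}
  B6 = {t1}
s0 ∈ B0, t0 ∈ B5 → different blocks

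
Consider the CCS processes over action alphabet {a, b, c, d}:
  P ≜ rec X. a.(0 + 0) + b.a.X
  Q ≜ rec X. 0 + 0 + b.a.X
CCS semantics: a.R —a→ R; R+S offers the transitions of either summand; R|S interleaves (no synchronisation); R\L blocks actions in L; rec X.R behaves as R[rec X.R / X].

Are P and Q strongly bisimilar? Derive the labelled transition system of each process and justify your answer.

Reachable graph of P (3 states):
  p0 = rec X. a.(0 + 0) + b.a.X | ··a··> p1, ··b··> p2
  p1 = 0 + 0 | ∅
  p2 = a.(rec X. a.(0 + 0) + b.a.X) | ··a··> p0
Reachable graph of Q (2 states):
  q0 = rec X. 0 + 0 + b.a.X | ··b··> q1
  q1 = a.(rec X. 0 + 0 + b.a.X) | ··a··> q0
Bisimilarity quotient blocks:
  B0 = {p0}
  B1 = {p1}
  B2 = {p2}
  B3 = {q0}
  B4 = {q1}
p0 ∈ B0, q0 ∈ B3 → different blocks

NO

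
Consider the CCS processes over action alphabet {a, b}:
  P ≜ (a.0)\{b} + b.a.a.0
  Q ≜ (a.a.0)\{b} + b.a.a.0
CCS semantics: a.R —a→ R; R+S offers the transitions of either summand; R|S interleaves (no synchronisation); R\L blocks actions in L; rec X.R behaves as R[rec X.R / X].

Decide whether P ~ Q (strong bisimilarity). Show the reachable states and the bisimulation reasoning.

NO

LTS(P): 5 reachable states
  s0 = (a.0)\{b} + b.a.a.0 → ··a··> s1, ··b··> s2
  s1 = 0\{b} → ·
  s2 = a.a.0 → ··a··> s3
  s3 = a.0 → ··a··> s4
  s4 = 0 → ·
LTS(Q): 6 reachable states
  t0 = (a.a.0)\{b} + b.a.a.0 → ··a··> t1, ··b··> t2
  t1 = (a.0)\{b} → ··a··> t3
  t2 = a.a.0 → ··a··> t4
  t3 = 0\{b} → ·
  t4 = a.0 → ··a··> t5
  t5 = 0 → ·
Bisimilarity quotient blocks:
  B0 = {s0}
  B1 = {s1, s4, t3, t5}
  B2 = {s2, t2}
  B3 = {s3, t1, t4}
  B4 = {t0}
s0 ∈ B0, t0 ∈ B4 → different blocks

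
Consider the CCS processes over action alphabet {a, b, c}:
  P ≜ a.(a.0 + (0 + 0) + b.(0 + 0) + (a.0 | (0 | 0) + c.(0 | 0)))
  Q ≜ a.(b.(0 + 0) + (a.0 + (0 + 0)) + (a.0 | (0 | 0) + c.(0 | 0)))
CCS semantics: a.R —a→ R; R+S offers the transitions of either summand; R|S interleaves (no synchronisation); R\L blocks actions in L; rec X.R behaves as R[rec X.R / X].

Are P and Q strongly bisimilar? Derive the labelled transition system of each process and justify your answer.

P's transition system — 6 states:
  s0 = a.(a.0 + (0 + 0) + b.(0 + 0) + (a.0 | (0 | 0) + c.(0 | 0))) ⊢ ··a··> s1
  s1 = a.0 + (0 + 0) + b.(0 + 0) + (a.0 | (0 | 0) + c.(0 | 0)) ⊢ ··a··> s2, ··a··> s3, ··b··> s4, ··c··> s5
  s2 = 0 ⊢ stopped
  s3 = 0 | (0 | 0) ⊢ stopped
  s4 = 0 + 0 ⊢ stopped
  s5 = 0 | 0 ⊢ stopped
Q's transition system — 6 states:
  t0 = a.(b.(0 + 0) + (a.0 + (0 + 0)) + (a.0 | (0 | 0) + c.(0 | 0))) ⊢ ··a··> t1
  t1 = b.(0 + 0) + (a.0 + (0 + 0)) + (a.0 | (0 | 0) + c.(0 | 0)) ⊢ ··a··> t2, ··a··> t3, ··b··> t4, ··c··> t5
  t2 = 0 ⊢ stopped
  t3 = 0 | (0 | 0) ⊢ stopped
  t4 = 0 + 0 ⊢ stopped
  t5 = 0 | 0 ⊢ stopped
Bisimilarity quotient blocks:
  B0 = {s0, t0}
  B1 = {s1, t1}
  B2 = {s2, s3, s4, s5, t2, t3, t4, t5}
s0 ∈ B0, t0 ∈ B0 → same block

YES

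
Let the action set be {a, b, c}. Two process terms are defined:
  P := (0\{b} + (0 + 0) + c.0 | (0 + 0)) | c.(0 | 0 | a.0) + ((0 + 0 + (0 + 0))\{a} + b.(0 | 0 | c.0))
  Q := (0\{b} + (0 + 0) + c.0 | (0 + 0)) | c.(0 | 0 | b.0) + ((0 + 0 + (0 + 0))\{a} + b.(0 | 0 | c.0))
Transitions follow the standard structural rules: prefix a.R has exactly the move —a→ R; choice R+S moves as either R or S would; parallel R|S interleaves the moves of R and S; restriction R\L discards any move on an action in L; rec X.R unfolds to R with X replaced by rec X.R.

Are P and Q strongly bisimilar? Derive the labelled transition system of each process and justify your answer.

P ≁ Q

P's transition system — 8 states:
  u0 = (0\{b} + (0 + 0) + c.0 | (0 + 0)) | c.(0 | 0 | a.0) + ((0 + 0 + (0 + 0))\{a} + b.(0 | 0 | c.0)) ⊢ --b--▸ u1, --c--▸ u2, --c--▸ u3
  u1 = 0 | 0 | c.0 ⊢ --c--▸ u4
  u2 = (0\{b} + (0 + 0) + c.0 | (0 + 0)) | (0 | 0 | a.0) ⊢ --a--▸ u5, --c--▸ u6
  u3 = 0 | (0 + 0) | c.(0 | 0 | a.0) ⊢ --c--▸ u6
  u4 = 0 | 0 | 0 ⊢ ·
  u5 = (0\{b} + (0 + 0) + c.0 | (0 + 0)) | (0 | 0 | 0) ⊢ --c--▸ u7
  u6 = 0 | (0 + 0) | (0 | 0 | a.0) ⊢ --a--▸ u7
  u7 = 0 | (0 + 0) | (0 | 0 | 0) ⊢ ·
Q's transition system — 8 states:
  v0 = (0\{b} + (0 + 0) + c.0 | (0 + 0)) | c.(0 | 0 | b.0) + ((0 + 0 + (0 + 0))\{a} + b.(0 | 0 | c.0)) ⊢ --b--▸ v1, --c--▸ v2, --c--▸ v3
  v1 = 0 | 0 | c.0 ⊢ --c--▸ v4
  v2 = (0\{b} + (0 + 0) + c.0 | (0 + 0)) | (0 | 0 | b.0) ⊢ --b--▸ v5, --c--▸ v6
  v3 = 0 | (0 + 0) | c.(0 | 0 | b.0) ⊢ --c--▸ v6
  v4 = 0 | 0 | 0 ⊢ ·
  v5 = (0\{b} + (0 + 0) + c.0 | (0 + 0)) | (0 | 0 | 0) ⊢ --c--▸ v7
  v6 = 0 | (0 + 0) | (0 | 0 | b.0) ⊢ --b--▸ v7
  v7 = 0 | (0 + 0) | (0 | 0 | 0) ⊢ ·
Bisimilarity quotient blocks:
  B0 = {u0}
  B1 = {u1, u5, v1, v5}
  B2 = {u4, u7, v4, v7}
  B3 = {u3}
  B4 = {u6}
  B5 = {u2}
  B6 = {v0}
  B7 = {v3}
  B8 = {v6}
  B9 = {v2}
u0 ∈ B0, v0 ∈ B6 → different blocks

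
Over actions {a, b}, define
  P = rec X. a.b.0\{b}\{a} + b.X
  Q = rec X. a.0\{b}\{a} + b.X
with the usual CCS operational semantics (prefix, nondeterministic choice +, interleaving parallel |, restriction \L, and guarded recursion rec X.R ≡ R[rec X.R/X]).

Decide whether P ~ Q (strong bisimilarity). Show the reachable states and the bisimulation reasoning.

NO

P's transition system — 3 states:
  s0 = rec X. a.b.0\{b}\{a} + b.X | —a→ s1, —b→ s0
  s1 = b.0\{b}\{a} | —b→ s2
  s2 = 0\{b}\{a} | deadlocked
Q's transition system — 2 states:
  t0 = rec X. a.0\{b}\{a} + b.X | —a→ t1, —b→ t0
  t1 = 0\{b}\{a} | deadlocked
Partition-refinement fixed point:
  B0 = {s0}
  B1 = {s1}
  B2 = {s2, t1}
  B3 = {t0}
s0 ∈ B0, t0 ∈ B3 → different blocks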